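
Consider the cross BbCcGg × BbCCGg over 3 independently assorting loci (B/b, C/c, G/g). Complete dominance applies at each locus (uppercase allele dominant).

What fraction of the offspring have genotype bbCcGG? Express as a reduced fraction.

P(bbCcGG) = 1/32

BbCcGg gametes: BCG×1, BCg×1, BcG×1, Bcg×1, bCG×1, bCg×1, bcG×1, bcg×1
BbCCGg gametes: BCG×2, BCg×2, bCG×2, bCg×2
BbCcGg×BbCCGg grid (8·8=64): BBCCGG=2 BBCCGg=4 BBCCgg=2 BBCcGG=2 BBCcGg=4 BBCcgg=2 BbCCGG=4 BbCCGg=8 BbCCgg=4 BbCcGG=4 BbCcGg=8 BbCcgg=4 bbCCGG=2 bbCCGg=4 bbCCgg=2 bbCcGG=2 bbCcGg=4 bbCcgg=2
bbCcGG hits 2/64; gcd=2; 2÷2/64÷2 = 1/32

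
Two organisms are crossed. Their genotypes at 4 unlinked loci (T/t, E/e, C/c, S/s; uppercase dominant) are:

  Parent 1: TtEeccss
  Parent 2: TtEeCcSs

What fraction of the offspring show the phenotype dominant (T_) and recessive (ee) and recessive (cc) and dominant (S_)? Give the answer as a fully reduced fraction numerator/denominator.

P(T_ ee cc S_) = 3/64

TtEeccss gametes: TEcs×4, Tecs×4, tEcs×4, tecs×4
TtEeCcSs gametes: TECS×1, TECs×1, TEcS×1, TEcs×1, TeCS×1, TeCs×1, TecS×1, Tecs×1, tECS×1, tECs×1, tEcS×1, tEcs×1, teCS×1, teCs×1, tecS×1, tecs×1
TtEeccss×TtEeCcSs grid (16·16=256): TTEECcSs=4 TTEECcss=4 TTEEccSs=4 TTEEccss=4 TTEeCcSs=8 TTEeCcss=8 TTEeccSs=8 TTEeccss=8 TTeeCcSs=4 TTeeCcss=4 TTeeccSs=4 TTeeccss=4 TtEECcSs=8 TtEECcss=8 TtEEccSs=8 TtEEccss=8 TtEeCcSs=16 TtEeCcss=16 TtEeccSs=16 TtEeccss=16 TteeCcSs=8 TteeCcss=8 TteeccSs=8 Tteeccss=8 ttEECcSs=4 ttEECcss=4 ttEEccSs=4 ttEEccss=4 ttEeCcSs=8 ttEeCcss=8 ttEeccSs=8 ttEeccss=8 tteeCcSs=4 tteeCcss=4 tteeccSs=4 tteeccss=4
T_ ee cc S_ hits 12/256; gcd=4; 12÷4/256÷4 = 3/64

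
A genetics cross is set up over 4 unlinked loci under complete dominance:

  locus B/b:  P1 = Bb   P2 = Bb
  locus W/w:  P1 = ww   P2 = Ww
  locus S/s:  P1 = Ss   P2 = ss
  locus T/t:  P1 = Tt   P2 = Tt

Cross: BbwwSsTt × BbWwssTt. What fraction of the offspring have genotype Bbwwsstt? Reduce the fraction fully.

BbwwSsTt gametes: BwST×2, BwSt×2, BwsT×2, Bwst×2, bwST×2, bwSt×2, bwsT×2, bwst×2
BbWwssTt gametes: BWsT×2, BWst×2, BwsT×2, Bwst×2, bWsT×2, bWst×2, bwsT×2, bwst×2
BbwwSsTt×BbWwssTt grid (16·16=256): BBWwSsTT=4 BBWwSsTt=8 BBWwSstt=4 BBWwssTT=4 BBWwssTt=8 BBWwsstt=4 BBwwSsTT=4 BBwwSsTt=8 BBwwSstt=4 BBwwssTT=4 BBwwssTt=8 BBwwsstt=4 BbWwSsTT=8 BbWwSsTt=16 BbWwSstt=8 BbWwssTT=8 BbWwssTt=16 BbWwsstt=8 BbwwSsTT=8 BbwwSsTt=16 BbwwSstt=8 BbwwssTT=8 BbwwssTt=16 Bbwwsstt=8 bbWwSsTT=4 bbWwSsTt=8 bbWwSstt=4 bbWwssTT=4 bbWwssTt=8 bbWwsstt=4 bbwwSsTT=4 bbwwSsTt=8 bbwwSstt=4 bbwwssTT=4 bbwwssTt=8 bbwwsstt=4
Bbwwsstt hits 8/256; gcd=8; 8÷8/256÷8 = 1/32

P(Bbwwsstt) = 1/32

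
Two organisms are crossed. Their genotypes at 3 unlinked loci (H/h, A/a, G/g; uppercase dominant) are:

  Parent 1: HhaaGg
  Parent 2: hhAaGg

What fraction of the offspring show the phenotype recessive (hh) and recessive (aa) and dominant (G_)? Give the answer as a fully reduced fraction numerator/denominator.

HhaaGg gametes: HaG×2, Hag×2, haG×2, hag×2
hhAaGg gametes: hAG×2, hAg×2, haG×2, hag×2
HhaaGg×hhAaGg grid (8·8=64): HhAaGG=4 HhAaGg=8 HhAagg=4 HhaaGG=4 HhaaGg=8 Hhaagg=4 hhAaGG=4 hhAaGg=8 hhAagg=4 hhaaGG=4 hhaaGg=8 hhaagg=4
hh aa G_ hits 12/64; gcd=4; 12÷4/64÷4 = 3/16

P(hh aa G_) = 3/16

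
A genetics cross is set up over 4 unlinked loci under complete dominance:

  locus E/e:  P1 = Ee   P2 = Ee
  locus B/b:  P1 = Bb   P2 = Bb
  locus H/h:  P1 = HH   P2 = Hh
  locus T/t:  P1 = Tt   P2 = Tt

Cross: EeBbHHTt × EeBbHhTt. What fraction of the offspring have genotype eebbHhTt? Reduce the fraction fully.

P(eebbHhTt) = 1/64

EeBbHHTt gametes: EBHT×2, EBHt×2, EbHT×2, EbHt×2, eBHT×2, eBHt×2, ebHT×2, ebHt×2
EeBbHhTt gametes: EBHT×1, EBHt×1, EBhT×1, EBht×1, EbHT×1, EbHt×1, EbhT×1, Ebht×1, eBHT×1, eBHt×1, eBhT×1, eBht×1, ebHT×1, ebHt×1, ebhT×1, ebht×1
EeBbHHTt×EeBbHhTt grid (16·16=256): EEBBHHTT=2 EEBBHHTt=4 EEBBHHtt=2 EEBBHhTT=2 EEBBHhTt=4 EEBBHhtt=2 EEBbHHTT=4 EEBbHHTt=8 EEBbHHtt=4 EEBbHhTT=4 EEBbHhTt=8 EEBbHhtt=4 EEbbHHTT=2 EEbbHHTt=4 EEbbHHtt=2 EEbbHhTT=2 EEbbHhTt=4 EEbbHhtt=2 EeBBHHTT=4 EeBBHHTt=8 EeBBHHtt=4 EeBBHhTT=4 EeBBHhTt=8 EeBBHhtt=4 EeBbHHTT=8 EeBbHHTt=16 EeBbHHtt=8 EeBbHhTT=8 EeBbHhTt=16 EeBbHhtt=8 EebbHHTT=4 EebbHHTt=8 EebbHHtt=4 EebbHhTT=4 EebbHhTt=8 EebbHhtt=4 eeBBHHTT=2 eeBBHHTt=4 eeBBHHtt=2 eeBBHhTT=2 eeBBHhTt=4 eeBBHhtt=2 eeBbHHTT=4 eeBbHHTt=8 eeBbHHtt=4 eeBbHhTT=4 eeBbHhTt=8 eeBbHhtt=4 eebbHHTT=2 eebbHHTt=4 eebbHHtt=2 eebbHhTT=2 eebbHhTt=4 eebbHhtt=2
eebbHhTt hits 4/256; gcd=4; 4÷4/256÷4 = 1/64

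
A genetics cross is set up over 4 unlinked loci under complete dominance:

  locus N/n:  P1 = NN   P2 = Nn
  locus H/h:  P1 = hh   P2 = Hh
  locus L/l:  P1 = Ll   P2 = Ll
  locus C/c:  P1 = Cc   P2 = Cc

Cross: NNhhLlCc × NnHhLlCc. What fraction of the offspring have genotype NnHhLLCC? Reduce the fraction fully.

P(NnHhLLCC) = 1/64

NNhhLlCc gametes: NhLC×4, NhLc×4, NhlC×4, Nhlc×4
NnHhLlCc gametes: NHLC×1, NHLc×1, NHlC×1, NHlc×1, NhLC×1, NhLc×1, NhlC×1, Nhlc×1, nHLC×1, nHLc×1, nHlC×1, nHlc×1, nhLC×1, nhLc×1, nhlC×1, nhlc×1
NNhhLlCc×NnHhLlCc grid (16·16=256): NNHhLLCC=4 NNHhLLCc=8 NNHhLLcc=4 NNHhLlCC=8 NNHhLlCc=16 NNHhLlcc=8 NNHhllCC=4 NNHhllCc=8 NNHhllcc=4 NNhhLLCC=4 NNhhLLCc=8 NNhhLLcc=4 NNhhLlCC=8 NNhhLlCc=16 NNhhLlcc=8 NNhhllCC=4 NNhhllCc=8 NNhhllcc=4 NnHhLLCC=4 NnHhLLCc=8 NnHhLLcc=4 NnHhLlCC=8 NnHhLlCc=16 NnHhLlcc=8 NnHhllCC=4 NnHhllCc=8 NnHhllcc=4 NnhhLLCC=4 NnhhLLCc=8 NnhhLLcc=4 NnhhLlCC=8 NnhhLlCc=16 NnhhLlcc=8 NnhhllCC=4 NnhhllCc=8 Nnhhllcc=4
NnHhLLCC hits 4/256; gcd=4; 4÷4/256÷4 = 1/64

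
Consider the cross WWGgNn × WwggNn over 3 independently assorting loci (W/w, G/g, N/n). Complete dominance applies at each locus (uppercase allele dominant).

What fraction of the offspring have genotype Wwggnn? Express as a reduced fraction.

WWGgNn gametes: WGN×2, WGn×2, WgN×2, Wgn×2
WwggNn gametes: WgN×2, Wgn×2, wgN×2, wgn×2
WWGgNn×WwggNn grid (8·8=64): WWGgNN=4 WWGgNn=8 WWGgnn=4 WWggNN=4 WWggNn=8 WWggnn=4 WwGgNN=4 WwGgNn=8 WwGgnn=4 WwggNN=4 WwggNn=8 Wwggnn=4
Wwggnn hits 4/64; gcd=4; 4÷4/64÷4 = 1/16

P(Wwggnn) = 1/16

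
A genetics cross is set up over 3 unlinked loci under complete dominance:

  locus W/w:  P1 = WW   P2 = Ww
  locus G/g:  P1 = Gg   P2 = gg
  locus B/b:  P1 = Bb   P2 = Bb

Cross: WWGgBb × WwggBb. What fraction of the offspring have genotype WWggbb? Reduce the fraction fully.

P(WWggbb) = 1/16

WWGgBb gametes: WGB×2, WGb×2, WgB×2, Wgb×2
WwggBb gametes: WgB×2, Wgb×2, wgB×2, wgb×2
WWGgBb×WwggBb grid (8·8=64): WWGgBB=4 WWGgBb=8 WWGgbb=4 WWggBB=4 WWggBb=8 WWggbb=4 WwGgBB=4 WwGgBb=8 WwGgbb=4 WwggBB=4 WwggBb=8 Wwggbb=4
WWggbb hits 4/64; gcd=4; 4÷4/64÷4 = 1/16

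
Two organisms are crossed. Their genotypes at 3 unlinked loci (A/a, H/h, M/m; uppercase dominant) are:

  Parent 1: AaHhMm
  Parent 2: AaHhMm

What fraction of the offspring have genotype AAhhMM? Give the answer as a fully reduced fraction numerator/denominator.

AaHhMm gametes: AHM×1, AHm×1, AhM×1, Ahm×1, aHM×1, aHm×1, ahM×1, ahm×1
AaHhMm gametes: AHM×1, AHm×1, AhM×1, Ahm×1, aHM×1, aHm×1, ahM×1, ahm×1
AaHhMm×AaHhMm grid (8·8=64): AAHHMM=1 AAHHMm=2 AAHHmm=1 AAHhMM=2 AAHhMm=4 AAHhmm=2 AAhhMM=1 AAhhMm=2 AAhhmm=1 AaHHMM=2 AaHHMm=4 AaHHmm=2 AaHhMM=4 AaHhMm=8 AaHhmm=4 AahhMM=2 AahhMm=4 Aahhmm=2 aaHHMM=1 aaHHMm=2 aaHHmm=1 aaHhMM=2 aaHhMm=4 aaHhmm=2 aahhMM=1 aahhMm=2 aahhmm=1
AAhhMM hits 1/64; gcd=1; 1÷1/64÷1 = 1/64

P(AAhhMM) = 1/64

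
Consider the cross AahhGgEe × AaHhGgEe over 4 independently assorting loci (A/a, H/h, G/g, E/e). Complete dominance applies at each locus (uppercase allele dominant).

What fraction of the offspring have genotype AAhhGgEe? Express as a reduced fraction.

AahhGgEe gametes: AhGE×2, AhGe×2, AhgE×2, Ahge×2, ahGE×2, ahGe×2, ahgE×2, ahge×2
AaHhGgEe gametes: AHGE×1, AHGe×1, AHgE×1, AHge×1, AhGE×1, AhGe×1, AhgE×1, Ahge×1, aHGE×1, aHGe×1, aHgE×1, aHge×1, ahGE×1, ahGe×1, ahgE×1, ahge×1
AahhGgEe×AaHhGgEe grid (16·16=256): AAHhGGEE=2 AAHhGGEe=4 AAHhGGee=2 AAHhGgEE=4 AAHhGgEe=8 AAHhGgee=4 AAHhggEE=2 AAHhggEe=4 AAHhggee=2 AAhhGGEE=2 AAhhGGEe=4 AAhhGGee=2 AAhhGgEE=4 AAhhGgEe=8 AAhhGgee=4 AAhhggEE=2 AAhhggEe=4 AAhhggee=2 AaHhGGEE=4 AaHhGGEe=8 AaHhGGee=4 AaHhGgEE=8 AaHhGgEe=16 AaHhGgee=8 AaHhggEE=4 AaHhggEe=8 AaHhggee=4 AahhGGEE=4 AahhGGEe=8 AahhGGee=4 AahhGgEE=8 AahhGgEe=16 AahhGgee=8 AahhggEE=4 AahhggEe=8 Aahhggee=4 aaHhGGEE=2 aaHhGGEe=4 aaHhGGee=2 aaHhGgEE=4 aaHhGgEe=8 aaHhGgee=4 aaHhggEE=2 aaHhggEe=4 aaHhggee=2 aahhGGEE=2 aahhGGEe=4 aahhGGee=2 aahhGgEE=4 aahhGgEe=8 aahhGgee=4 aahhggEE=2 aahhggEe=4 aahhggee=2
AAhhGgEe hits 8/256; gcd=8; 8÷8/256÷8 = 1/32

P(AAhhGgEe) = 1/32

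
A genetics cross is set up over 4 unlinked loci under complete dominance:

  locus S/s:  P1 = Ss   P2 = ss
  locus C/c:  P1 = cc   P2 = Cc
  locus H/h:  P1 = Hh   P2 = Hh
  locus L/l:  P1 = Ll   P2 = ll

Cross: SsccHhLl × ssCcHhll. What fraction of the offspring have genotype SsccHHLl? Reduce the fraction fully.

P(SsccHHLl) = 1/32

SsccHhLl gametes: ScHL×2, ScHl×2, SchL×2, Schl×2, scHL×2, scHl×2, schL×2, schl×2
ssCcHhll gametes: sCHl×4, sChl×4, scHl×4, schl×4
SsccHhLl×ssCcHhll grid (16·16=256): SsCcHHLl=8 SsCcHHll=8 SsCcHhLl=16 SsCcHhll=16 SsCchhLl=8 SsCchhll=8 SsccHHLl=8 SsccHHll=8 SsccHhLl=16 SsccHhll=16 SscchhLl=8 Sscchhll=8 ssCcHHLl=8 ssCcHHll=8 ssCcHhLl=16 ssCcHhll=16 ssCchhLl=8 ssCchhll=8 ssccHHLl=8 ssccHHll=8 ssccHhLl=16 ssccHhll=16 sscchhLl=8 sscchhll=8
SsccHHLl hits 8/256; gcd=8; 8÷8/256÷8 = 1/32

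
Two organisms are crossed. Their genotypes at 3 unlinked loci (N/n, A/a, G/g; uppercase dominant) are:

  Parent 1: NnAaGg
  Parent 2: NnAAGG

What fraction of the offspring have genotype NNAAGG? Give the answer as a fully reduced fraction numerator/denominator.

NnAaGg gametes: NAG×1, NAg×1, NaG×1, Nag×1, nAG×1, nAg×1, naG×1, nag×1
NnAAGG gametes: NAG×4, nAG×4
NnAaGg×NnAAGG grid (8·8=64): NNAAGG=4 NNAAGg=4 NNAaGG=4 NNAaGg=4 NnAAGG=8 NnAAGg=8 NnAaGG=8 NnAaGg=8 nnAAGG=4 nnAAGg=4 nnAaGG=4 nnAaGg=4
NNAAGG hits 4/64; gcd=4; 4÷4/64÷4 = 1/16

P(NNAAGG) = 1/16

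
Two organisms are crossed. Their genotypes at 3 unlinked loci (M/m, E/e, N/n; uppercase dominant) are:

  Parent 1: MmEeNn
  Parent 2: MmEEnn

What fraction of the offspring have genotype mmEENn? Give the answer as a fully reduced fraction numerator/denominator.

MmEeNn gametes: MEN×1, MEn×1, MeN×1, Men×1, mEN×1, mEn×1, meN×1, men×1
MmEEnn gametes: MEn×4, mEn×4
MmEeNn×MmEEnn grid (8·8=64): MMEENn=4 MMEEnn=4 MMEeNn=4 MMEenn=4 MmEENn=8 MmEEnn=8 MmEeNn=8 MmEenn=8 mmEENn=4 mmEEnn=4 mmEeNn=4 mmEenn=4
mmEENn hits 4/64; gcd=4; 4÷4/64÷4 = 1/16

P(mmEENn) = 1/16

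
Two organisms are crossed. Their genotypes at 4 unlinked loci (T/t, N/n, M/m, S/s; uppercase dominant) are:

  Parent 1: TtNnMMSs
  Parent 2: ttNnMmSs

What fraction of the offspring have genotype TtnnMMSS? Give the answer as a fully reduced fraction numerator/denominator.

P(TtnnMMSS) = 1/64

TtNnMMSs gametes: TNMS×2, TNMs×2, TnMS×2, TnMs×2, tNMS×2, tNMs×2, tnMS×2, tnMs×2
ttNnMmSs gametes: tNMS×2, tNMs×2, tNmS×2, tNms×2, tnMS×2, tnMs×2, tnmS×2, tnms×2
TtNnMMSs×ttNnMmSs grid (16·16=256): TtNNMMSS=4 TtNNMMSs=8 TtNNMMss=4 TtNNMmSS=4 TtNNMmSs=8 TtNNMmss=4 TtNnMMSS=8 TtNnMMSs=16 TtNnMMss=8 TtNnMmSS=8 TtNnMmSs=16 TtNnMmss=8 TtnnMMSS=4 TtnnMMSs=8 TtnnMMss=4 TtnnMmSS=4 TtnnMmSs=8 TtnnMmss=4 ttNNMMSS=4 ttNNMMSs=8 ttNNMMss=4 ttNNMmSS=4 ttNNMmSs=8 ttNNMmss=4 ttNnMMSS=8 ttNnMMSs=16 ttNnMMss=8 ttNnMmSS=8 ttNnMmSs=16 ttNnMmss=8 ttnnMMSS=4 ttnnMMSs=8 ttnnMMss=4 ttnnMmSS=4 ttnnMmSs=8 ttnnMmss=4
TtnnMMSS hits 4/256; gcd=4; 4÷4/256÷4 = 1/64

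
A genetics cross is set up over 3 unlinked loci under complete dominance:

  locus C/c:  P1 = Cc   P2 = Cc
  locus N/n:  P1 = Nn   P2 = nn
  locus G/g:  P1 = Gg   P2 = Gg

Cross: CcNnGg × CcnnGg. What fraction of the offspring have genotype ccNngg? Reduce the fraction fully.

CcNnGg gametes: CNG×1, CNg×1, CnG×1, Cng×1, cNG×1, cNg×1, cnG×1, cng×1
CcnnGg gametes: CnG×2, Cng×2, cnG×2, cng×2
CcNnGg×CcnnGg grid (8·8=64): CCNnGG=2 CCNnGg=4 CCNngg=2 CCnnGG=2 CCnnGg=4 CCnngg=2 CcNnGG=4 CcNnGg=8 CcNngg=4 CcnnGG=4 CcnnGg=8 Ccnngg=4 ccNnGG=2 ccNnGg=4 ccNngg=2 ccnnGG=2 ccnnGg=4 ccnngg=2
ccNngg hits 2/64; gcd=2; 2÷2/64÷2 = 1/32

P(ccNngg) = 1/32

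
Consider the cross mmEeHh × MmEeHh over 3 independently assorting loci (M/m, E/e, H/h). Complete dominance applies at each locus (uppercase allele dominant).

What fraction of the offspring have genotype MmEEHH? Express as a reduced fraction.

P(MmEEHH) = 1/32

mmEeHh gametes: mEH×2, mEh×2, meH×2, meh×2
MmEeHh gametes: MEH×1, MEh×1, MeH×1, Meh×1, mEH×1, mEh×1, meH×1, meh×1
mmEeHh×MmEeHh grid (8·8=64): MmEEHH=2 MmEEHh=4 MmEEhh=2 MmEeHH=4 MmEeHh=8 MmEehh=4 MmeeHH=2 MmeeHh=4 Mmeehh=2 mmEEHH=2 mmEEHh=4 mmEEhh=2 mmEeHH=4 mmEeHh=8 mmEehh=4 mmeeHH=2 mmeeHh=4 mmeehh=2
MmEEHH hits 2/64; gcd=2; 2÷2/64÷2 = 1/32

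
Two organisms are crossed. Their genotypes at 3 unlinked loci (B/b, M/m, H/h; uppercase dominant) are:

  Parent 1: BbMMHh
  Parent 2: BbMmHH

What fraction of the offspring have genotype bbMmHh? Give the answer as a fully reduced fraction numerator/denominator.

P(bbMmHh) = 1/16

BbMMHh gametes: BMH×2, BMh×2, bMH×2, bMh×2
BbMmHH gametes: BMH×2, BmH×2, bMH×2, bmH×2
BbMMHh×BbMmHH grid (8·8=64): BBMMHH=4 BBMMHh=4 BBMmHH=4 BBMmHh=4 BbMMHH=8 BbMMHh=8 BbMmHH=8 BbMmHh=8 bbMMHH=4 bbMMHh=4 bbMmHH=4 bbMmHh=4
bbMmHh hits 4/64; gcd=4; 4÷4/64÷4 = 1/16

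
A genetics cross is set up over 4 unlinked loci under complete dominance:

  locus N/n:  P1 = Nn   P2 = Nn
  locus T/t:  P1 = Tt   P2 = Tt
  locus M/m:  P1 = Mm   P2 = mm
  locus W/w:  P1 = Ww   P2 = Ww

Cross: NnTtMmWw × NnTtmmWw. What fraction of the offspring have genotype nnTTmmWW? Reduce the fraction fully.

NnTtMmWw gametes: NTMW×1, NTMw×1, NTmW×1, NTmw×1, NtMW×1, NtMw×1, NtmW×1, Ntmw×1, nTMW×1, nTMw×1, nTmW×1, nTmw×1, ntMW×1, ntMw×1, ntmW×1, ntmw×1
NnTtmmWw gametes: NTmW×2, NTmw×2, NtmW×2, Ntmw×2, nTmW×2, nTmw×2, ntmW×2, ntmw×2
NnTtMmWw×NnTtmmWw grid (16·16=256): NNTTMmWW=2 NNTTMmWw=4 NNTTMmww=2 NNTTmmWW=2 NNTTmmWw=4 NNTTmmww=2 NNTtMmWW=4 NNTtMmWw=8 NNTtMmww=4 NNTtmmWW=4 NNTtmmWw=8 NNTtmmww=4 NNttMmWW=2 NNttMmWw=4 NNttMmww=2 NNttmmWW=2 NNttmmWw=4 NNttmmww=2 NnTTMmWW=4 NnTTMmWw=8 NnTTMmww=4 NnTTmmWW=4 NnTTmmWw=8 NnTTmmww=4 NnTtMmWW=8 NnTtMmWw=16 NnTtMmww=8 NnTtmmWW=8 NnTtmmWw=16 NnTtmmww=8 NnttMmWW=4 NnttMmWw=8 NnttMmww=4 NnttmmWW=4 NnttmmWw=8 Nnttmmww=4 nnTTMmWW=2 nnTTMmWw=4 nnTTMmww=2 nnTTmmWW=2 nnTTmmWw=4 nnTTmmww=2 nnTtMmWW=4 nnTtMmWw=8 nnTtMmww=4 nnTtmmWW=4 nnTtmmWw=8 nnTtmmww=4 nnttMmWW=2 nnttMmWw=4 nnttMmww=2 nnttmmWW=2 nnttmmWw=4 nnttmmww=2
nnTTmmWW hits 2/256; gcd=2; 2÷2/256÷2 = 1/128

P(nnTTmmWW) = 1/128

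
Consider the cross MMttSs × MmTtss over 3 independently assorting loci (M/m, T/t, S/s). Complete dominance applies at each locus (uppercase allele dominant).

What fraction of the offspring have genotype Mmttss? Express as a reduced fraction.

MMttSs gametes: MtS×4, Mts×4
MmTtss gametes: MTs×2, Mts×2, mTs×2, mts×2
MMttSs×MmTtss grid (8·8=64): MMTtSs=8 MMTtss=8 MMttSs=8 MMttss=8 MmTtSs=8 MmTtss=8 MmttSs=8 Mmttss=8
Mmttss hits 8/64; gcd=8; 8÷8/64÷8 = 1/8

P(Mmttss) = 1/8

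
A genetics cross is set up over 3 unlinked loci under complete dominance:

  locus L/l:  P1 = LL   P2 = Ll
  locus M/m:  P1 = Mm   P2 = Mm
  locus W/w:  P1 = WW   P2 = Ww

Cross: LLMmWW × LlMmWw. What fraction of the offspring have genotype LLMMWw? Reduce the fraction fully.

LLMmWW gametes: LMW×4, LmW×4
LlMmWw gametes: LMW×1, LMw×1, LmW×1, Lmw×1, lMW×1, lMw×1, lmW×1, lmw×1
LLMmWW×LlMmWw grid (8·8=64): LLMMWW=4 LLMMWw=4 LLMmWW=8 LLMmWw=8 LLmmWW=4 LLmmWw=4 LlMMWW=4 LlMMWw=4 LlMmWW=8 LlMmWw=8 LlmmWW=4 LlmmWw=4
LLMMWw hits 4/64; gcd=4; 4÷4/64÷4 = 1/16

P(LLMMWw) = 1/16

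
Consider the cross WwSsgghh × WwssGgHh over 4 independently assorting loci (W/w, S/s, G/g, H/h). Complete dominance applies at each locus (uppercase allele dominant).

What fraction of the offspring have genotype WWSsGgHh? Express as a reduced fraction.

P(WWSsGgHh) = 1/32

WwSsgghh gametes: WSgh×4, Wsgh×4, wSgh×4, wsgh×4
WwssGgHh gametes: WsGH×2, WsGh×2, WsgH×2, Wsgh×2, wsGH×2, wsGh×2, wsgH×2, wsgh×2
WwSsgghh×WwssGgHh grid (16·16=256): WWSsGgHh=8 WWSsGghh=8 WWSsggHh=8 WWSsgghh=8 WWssGgHh=8 WWssGghh=8 WWssggHh=8 WWssgghh=8 WwSsGgHh=16 WwSsGghh=16 WwSsggHh=16 WwSsgghh=16 WwssGgHh=16 WwssGghh=16 WwssggHh=16 Wwssgghh=16 wwSsGgHh=8 wwSsGghh=8 wwSsggHh=8 wwSsgghh=8 wwssGgHh=8 wwssGghh=8 wwssggHh=8 wwssgghh=8
WWSsGgHh hits 8/256; gcd=8; 8÷8/256÷8 = 1/32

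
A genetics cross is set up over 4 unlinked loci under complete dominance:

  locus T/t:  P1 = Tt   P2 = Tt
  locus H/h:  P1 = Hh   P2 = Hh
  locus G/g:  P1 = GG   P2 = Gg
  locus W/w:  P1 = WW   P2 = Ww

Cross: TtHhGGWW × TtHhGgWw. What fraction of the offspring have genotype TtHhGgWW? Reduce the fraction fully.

P(TtHhGgWW) = 1/16

TtHhGGWW gametes: THGW×4, ThGW×4, tHGW×4, thGW×4
TtHhGgWw gametes: THGW×1, THGw×1, THgW×1, THgw×1, ThGW×1, ThGw×1, ThgW×1, Thgw×1, tHGW×1, tHGw×1, tHgW×1, tHgw×1, thGW×1, thGw×1, thgW×1, thgw×1
TtHhGGWW×TtHhGgWw grid (16·16=256): TTHHGGWW=4 TTHHGGWw=4 TTHHGgWW=4 TTHHGgWw=4 TTHhGGWW=8 TTHhGGWw=8 TTHhGgWW=8 TTHhGgWw=8 TThhGGWW=4 TThhGGWw=4 TThhGgWW=4 TThhGgWw=4 TtHHGGWW=8 TtHHGGWw=8 TtHHGgWW=8 TtHHGgWw=8 TtHhGGWW=16 TtHhGGWw=16 TtHhGgWW=16 TtHhGgWw=16 TthhGGWW=8 TthhGGWw=8 TthhGgWW=8 TthhGgWw=8 ttHHGGWW=4 ttHHGGWw=4 ttHHGgWW=4 ttHHGgWw=4 ttHhGGWW=8 ttHhGGWw=8 ttHhGgWW=8 ttHhGgWw=8 tthhGGWW=4 tthhGGWw=4 tthhGgWW=4 tthhGgWw=4
TtHhGgWW hits 16/256; gcd=16; 16÷16/256÷16 = 1/16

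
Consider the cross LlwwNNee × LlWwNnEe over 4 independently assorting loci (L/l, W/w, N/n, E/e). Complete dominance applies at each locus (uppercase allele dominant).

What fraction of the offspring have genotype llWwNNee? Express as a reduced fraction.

P(llWwNNee) = 1/32

LlwwNNee gametes: LwNe×8, lwNe×8
LlWwNnEe gametes: LWNE×1, LWNe×1, LWnE×1, LWne×1, LwNE×1, LwNe×1, LwnE×1, Lwne×1, lWNE×1, lWNe×1, lWnE×1, lWne×1, lwNE×1, lwNe×1, lwnE×1, lwne×1
LlwwNNee×LlWwNnEe grid (16·16=256): LLWwNNEe=8 LLWwNNee=8 LLWwNnEe=8 LLWwNnee=8 LLwwNNEe=8 LLwwNNee=8 LLwwNnEe=8 LLwwNnee=8 LlWwNNEe=16 LlWwNNee=16 LlWwNnEe=16 LlWwNnee=16 LlwwNNEe=16 LlwwNNee=16 LlwwNnEe=16 LlwwNnee=16 llWwNNEe=8 llWwNNee=8 llWwNnEe=8 llWwNnee=8 llwwNNEe=8 llwwNNee=8 llwwNnEe=8 llwwNnee=8
llWwNNee hits 8/256; gcd=8; 8÷8/256÷8 = 1/32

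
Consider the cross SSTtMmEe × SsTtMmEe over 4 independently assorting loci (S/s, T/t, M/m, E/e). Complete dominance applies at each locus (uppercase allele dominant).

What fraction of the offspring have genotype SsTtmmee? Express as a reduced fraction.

SSTtMmEe gametes: STME×2, STMe×2, STmE×2, STme×2, StME×2, StMe×2, StmE×2, Stme×2
SsTtMmEe gametes: STME×1, STMe×1, STmE×1, STme×1, StME×1, StMe×1, StmE×1, Stme×1, sTME×1, sTMe×1, sTmE×1, sTme×1, stME×1, stMe×1, stmE×1, stme×1
SSTtMmEe×SsTtMmEe grid (16·16=256): SSTTMMEE=2 SSTTMMEe=4 SSTTMMee=2 SSTTMmEE=4 SSTTMmEe=8 SSTTMmee=4 SSTTmmEE=2 SSTTmmEe=4 SSTTmmee=2 SSTtMMEE=4 SSTtMMEe=8 SSTtMMee=4 SSTtMmEE=8 SSTtMmEe=16 SSTtMmee=8 SSTtmmEE=4 SSTtmmEe=8 SSTtmmee=4 SSttMMEE=2 SSttMMEe=4 SSttMMee=2 SSttMmEE=4 SSttMmEe=8 SSttMmee=4 SSttmmEE=2 SSttmmEe=4 SSttmmee=2 SsTTMMEE=2 SsTTMMEe=4 SsTTMMee=2 SsTTMmEE=4 SsTTMmEe=8 SsTTMmee=4 SsTTmmEE=2 SsTTmmEe=4 SsTTmmee=2 SsTtMMEE=4 SsTtMMEe=8 SsTtMMee=4 SsTtMmEE=8 SsTtMmEe=16 SsTtMmee=8 SsTtmmEE=4 SsTtmmEe=8 SsTtmmee=4 SsttMMEE=2 SsttMMEe=4 SsttMMee=2 SsttMmEE=4 SsttMmEe=8 SsttMmee=4 SsttmmEE=2 SsttmmEe=4 Ssttmmee=2
SsTtmmee hits 4/256; gcd=4; 4÷4/256÷4 = 1/64

P(SsTtmmee) = 1/64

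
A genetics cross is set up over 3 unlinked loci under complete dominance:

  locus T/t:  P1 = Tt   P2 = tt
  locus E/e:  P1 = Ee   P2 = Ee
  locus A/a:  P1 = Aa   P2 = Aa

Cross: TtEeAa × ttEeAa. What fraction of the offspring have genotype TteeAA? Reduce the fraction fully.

P(TteeAA) = 1/32

TtEeAa gametes: TEA×1, TEa×1, TeA×1, Tea×1, tEA×1, tEa×1, teA×1, tea×1
ttEeAa gametes: tEA×2, tEa×2, teA×2, tea×2
TtEeAa×ttEeAa grid (8·8=64): TtEEAA=2 TtEEAa=4 TtEEaa=2 TtEeAA=4 TtEeAa=8 TtEeaa=4 TteeAA=2 TteeAa=4 Tteeaa=2 ttEEAA=2 ttEEAa=4 ttEEaa=2 ttEeAA=4 ttEeAa=8 ttEeaa=4 tteeAA=2 tteeAa=4 tteeaa=2
TteeAA hits 2/64; gcd=2; 2÷2/64÷2 = 1/32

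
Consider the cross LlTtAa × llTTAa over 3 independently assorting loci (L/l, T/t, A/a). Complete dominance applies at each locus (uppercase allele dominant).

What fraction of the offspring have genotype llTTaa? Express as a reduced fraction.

LlTtAa gametes: LTA×1, LTa×1, LtA×1, Lta×1, lTA×1, lTa×1, ltA×1, lta×1
llTTAa gametes: lTA×4, lTa×4
LlTtAa×llTTAa grid (8·8=64): LlTTAA=4 LlTTAa=8 LlTTaa=4 LlTtAA=4 LlTtAa=8 LlTtaa=4 llTTAA=4 llTTAa=8 llTTaa=4 llTtAA=4 llTtAa=8 llTtaa=4
llTTaa hits 4/64; gcd=4; 4÷4/64÷4 = 1/16

P(llTTaa) = 1/16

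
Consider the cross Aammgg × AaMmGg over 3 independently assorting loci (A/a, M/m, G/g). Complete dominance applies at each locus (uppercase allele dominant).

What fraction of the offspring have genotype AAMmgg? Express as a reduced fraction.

Aammgg gametes: Amg×4, amg×4
AaMmGg gametes: AMG×1, AMg×1, AmG×1, Amg×1, aMG×1, aMg×1, amG×1, amg×1
Aammgg×AaMmGg grid (8·8=64): AAMmGg=4 AAMmgg=4 AAmmGg=4 AAmmgg=4 AaMmGg=8 AaMmgg=8 AammGg=8 Aammgg=8 aaMmGg=4 aaMmgg=4 aammGg=4 aammgg=4
AAMmgg hits 4/64; gcd=4; 4÷4/64÷4 = 1/16

P(AAMmgg) = 1/16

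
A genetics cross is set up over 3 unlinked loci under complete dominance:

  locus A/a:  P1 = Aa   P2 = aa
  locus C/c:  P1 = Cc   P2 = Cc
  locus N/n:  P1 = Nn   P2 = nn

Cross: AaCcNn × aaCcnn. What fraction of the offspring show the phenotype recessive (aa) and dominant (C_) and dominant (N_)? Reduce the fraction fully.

P(aa C_ N_) = 3/16

AaCcNn gametes: ACN×1, ACn×1, AcN×1, Acn×1, aCN×1, aCn×1, acN×1, acn×1
aaCcnn gametes: aCn×4, acn×4
AaCcNn×aaCcnn grid (8·8=64): AaCCNn=4 AaCCnn=4 AaCcNn=8 AaCcnn=8 AaccNn=4 Aaccnn=4 aaCCNn=4 aaCCnn=4 aaCcNn=8 aaCcnn=8 aaccNn=4 aaccnn=4
aa C_ N_ hits 12/64; gcd=4; 12÷4/64÷4 = 3/16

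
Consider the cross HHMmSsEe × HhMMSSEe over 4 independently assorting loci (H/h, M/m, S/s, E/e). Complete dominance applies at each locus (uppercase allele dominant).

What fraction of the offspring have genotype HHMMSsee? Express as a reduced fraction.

P(HHMMSsee) = 1/32

HHMmSsEe gametes: HMSE×2, HMSe×2, HMsE×2, HMse×2, HmSE×2, HmSe×2, HmsE×2, Hmse×2
HhMMSSEe gametes: HMSE×4, HMSe×4, hMSE×4, hMSe×4
HHMmSsEe×HhMMSSEe grid (16·16=256): HHMMSSEE=8 HHMMSSEe=16 HHMMSSee=8 HHMMSsEE=8 HHMMSsEe=16 HHMMSsee=8 HHMmSSEE=8 HHMmSSEe=16 HHMmSSee=8 HHMmSsEE=8 HHMmSsEe=16 HHMmSsee=8 HhMMSSEE=8 HhMMSSEe=16 HhMMSSee=8 HhMMSsEE=8 HhMMSsEe=16 HhMMSsee=8 HhMmSSEE=8 HhMmSSEe=16 HhMmSSee=8 HhMmSsEE=8 HhMmSsEe=16 HhMmSsee=8
HHMMSsee hits 8/256; gcd=8; 8÷8/256÷8 = 1/32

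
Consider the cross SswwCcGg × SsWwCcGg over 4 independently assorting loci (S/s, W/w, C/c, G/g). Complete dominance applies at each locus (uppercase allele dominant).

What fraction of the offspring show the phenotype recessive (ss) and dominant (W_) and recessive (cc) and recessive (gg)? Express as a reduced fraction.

P(ss W_ cc gg) = 1/128

SswwCcGg gametes: SwCG×2, SwCg×2, SwcG×2, Swcg×2, swCG×2, swCg×2, swcG×2, swcg×2
SsWwCcGg gametes: SWCG×1, SWCg×1, SWcG×1, SWcg×1, SwCG×1, SwCg×1, SwcG×1, Swcg×1, sWCG×1, sWCg×1, sWcG×1, sWcg×1, swCG×1, swCg×1, swcG×1, swcg×1
SswwCcGg×SsWwCcGg grid (16·16=256): SSWwCCGG=2 SSWwCCGg=4 SSWwCCgg=2 SSWwCcGG=4 SSWwCcGg=8 SSWwCcgg=4 SSWwccGG=2 SSWwccGg=4 SSWwccgg=2 SSwwCCGG=2 SSwwCCGg=4 SSwwCCgg=2 SSwwCcGG=4 SSwwCcGg=8 SSwwCcgg=4 SSwwccGG=2 SSwwccGg=4 SSwwccgg=2 SsWwCCGG=4 SsWwCCGg=8 SsWwCCgg=4 SsWwCcGG=8 SsWwCcGg=16 SsWwCcgg=8 SsWwccGG=4 SsWwccGg=8 SsWwccgg=4 SswwCCGG=4 SswwCCGg=8 SswwCCgg=4 SswwCcGG=8 SswwCcGg=16 SswwCcgg=8 SswwccGG=4 SswwccGg=8 Sswwccgg=4 ssWwCCGG=2 ssWwCCGg=4 ssWwCCgg=2 ssWwCcGG=4 ssWwCcGg=8 ssWwCcgg=4 ssWwccGG=2 ssWwccGg=4 ssWwccgg=2 sswwCCGG=2 sswwCCGg=4 sswwCCgg=2 sswwCcGG=4 sswwCcGg=8 sswwCcgg=4 sswwccGG=2 sswwccGg=4 sswwccgg=2
ss W_ cc gg hits 2/256; gcd=2; 2÷2/256÷2 = 1/128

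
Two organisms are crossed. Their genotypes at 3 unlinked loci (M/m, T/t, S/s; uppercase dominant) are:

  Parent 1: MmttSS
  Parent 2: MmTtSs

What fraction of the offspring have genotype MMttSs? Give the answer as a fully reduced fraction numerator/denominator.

P(MMttSs) = 1/16

MmttSS gametes: MtS×4, mtS×4
MmTtSs gametes: MTS×1, MTs×1, MtS×1, Mts×1, mTS×1, mTs×1, mtS×1, mts×1
MmttSS×MmTtSs grid (8·8=64): MMTtSS=4 MMTtSs=4 MMttSS=4 MMttSs=4 MmTtSS=8 MmTtSs=8 MmttSS=8 MmttSs=8 mmTtSS=4 mmTtSs=4 mmttSS=4 mmttSs=4
MMttSs hits 4/64; gcd=4; 4÷4/64÷4 = 1/16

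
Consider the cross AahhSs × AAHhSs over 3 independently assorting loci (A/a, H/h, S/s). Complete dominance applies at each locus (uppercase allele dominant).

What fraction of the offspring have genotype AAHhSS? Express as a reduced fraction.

P(AAHhSS) = 1/16

AahhSs gametes: AhS×2, Ahs×2, ahS×2, ahs×2
AAHhSs gametes: AHS×2, AHs×2, AhS×2, Ahs×2
AahhSs×AAHhSs grid (8·8=64): AAHhSS=4 AAHhSs=8 AAHhss=4 AAhhSS=4 AAhhSs=8 AAhhss=4 AaHhSS=4 AaHhSs=8 AaHhss=4 AahhSS=4 AahhSs=8 Aahhss=4
AAHhSS hits 4/64; gcd=4; 4÷4/64÷4 = 1/16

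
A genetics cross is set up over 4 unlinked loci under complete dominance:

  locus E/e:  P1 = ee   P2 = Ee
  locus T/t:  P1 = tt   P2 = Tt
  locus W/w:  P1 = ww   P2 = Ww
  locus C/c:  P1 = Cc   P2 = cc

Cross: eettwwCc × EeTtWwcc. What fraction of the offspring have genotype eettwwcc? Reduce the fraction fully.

eettwwCc gametes: etwC×8, etwc×8
EeTtWwcc gametes: ETWc×2, ETwc×2, EtWc×2, Etwc×2, eTWc×2, eTwc×2, etWc×2, etwc×2
eettwwCc×EeTtWwcc grid (16·16=256): EeTtWwCc=16 EeTtWwcc=16 EeTtwwCc=16 EeTtwwcc=16 EettWwCc=16 EettWwcc=16 EettwwCc=16 Eettwwcc=16 eeTtWwCc=16 eeTtWwcc=16 eeTtwwCc=16 eeTtwwcc=16 eettWwCc=16 eettWwcc=16 eettwwCc=16 eettwwcc=16
eettwwcc hits 16/256; gcd=16; 16÷16/256÷16 = 1/16

P(eettwwcc) = 1/16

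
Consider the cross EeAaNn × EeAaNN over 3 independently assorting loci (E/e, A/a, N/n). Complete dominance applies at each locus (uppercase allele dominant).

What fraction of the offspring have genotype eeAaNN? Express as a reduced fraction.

EeAaNn gametes: EAN×1, EAn×1, EaN×1, Ean×1, eAN×1, eAn×1, eaN×1, ean×1
EeAaNN gametes: EAN×2, EaN×2, eAN×2, eaN×2
EeAaNn×EeAaNN grid (8·8=64): EEAANN=2 EEAANn=2 EEAaNN=4 EEAaNn=4 EEaaNN=2 EEaaNn=2 EeAANN=4 EeAANn=4 EeAaNN=8 EeAaNn=8 EeaaNN=4 EeaaNn=4 eeAANN=2 eeAANn=2 eeAaNN=4 eeAaNn=4 eeaaNN=2 eeaaNn=2
eeAaNN hits 4/64; gcd=4; 4÷4/64÷4 = 1/16

P(eeAaNN) = 1/16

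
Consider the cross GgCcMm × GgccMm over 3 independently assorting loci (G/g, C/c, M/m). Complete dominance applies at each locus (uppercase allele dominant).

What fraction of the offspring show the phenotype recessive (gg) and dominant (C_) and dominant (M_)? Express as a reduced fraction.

GgCcMm gametes: GCM×1, GCm×1, GcM×1, Gcm×1, gCM×1, gCm×1, gcM×1, gcm×1
GgccMm gametes: GcM×2, Gcm×2, gcM×2, gcm×2
GgCcMm×GgccMm grid (8·8=64): GGCcMM=2 GGCcMm=4 GGCcmm=2 GGccMM=2 GGccMm=4 GGccmm=2 GgCcMM=4 GgCcMm=8 GgCcmm=4 GgccMM=4 GgccMm=8 Ggccmm=4 ggCcMM=2 ggCcMm=4 ggCcmm=2 ggccMM=2 ggccMm=4 ggccmm=2
gg C_ M_ hits 6/64; gcd=2; 6÷2/64÷2 = 3/32

P(gg C_ M_) = 3/32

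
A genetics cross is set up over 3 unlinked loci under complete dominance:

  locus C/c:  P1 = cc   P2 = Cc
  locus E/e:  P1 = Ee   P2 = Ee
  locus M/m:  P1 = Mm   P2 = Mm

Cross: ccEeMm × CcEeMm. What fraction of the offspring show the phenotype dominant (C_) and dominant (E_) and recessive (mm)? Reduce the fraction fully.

P(C_ E_ mm) = 3/32

ccEeMm gametes: cEM×2, cEm×2, ceM×2, cem×2
CcEeMm gametes: CEM×1, CEm×1, CeM×1, Cem×1, cEM×1, cEm×1, ceM×1, cem×1
ccEeMm×CcEeMm grid (8·8=64): CcEEMM=2 CcEEMm=4 CcEEmm=2 CcEeMM=4 CcEeMm=8 CcEemm=4 CceeMM=2 CceeMm=4 Cceemm=2 ccEEMM=2 ccEEMm=4 ccEEmm=2 ccEeMM=4 ccEeMm=8 ccEemm=4 cceeMM=2 cceeMm=4 cceemm=2
C_ E_ mm hits 6/64; gcd=2; 6÷2/64÷2 = 3/32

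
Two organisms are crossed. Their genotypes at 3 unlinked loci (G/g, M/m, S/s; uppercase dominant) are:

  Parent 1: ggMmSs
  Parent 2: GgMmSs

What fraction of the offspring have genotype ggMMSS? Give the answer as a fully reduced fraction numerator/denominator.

P(ggMMSS) = 1/32

ggMmSs gametes: gMS×2, gMs×2, gmS×2, gms×2
GgMmSs gametes: GMS×1, GMs×1, GmS×1, Gms×1, gMS×1, gMs×1, gmS×1, gms×1
ggMmSs×GgMmSs grid (8·8=64): GgMMSS=2 GgMMSs=4 GgMMss=2 GgMmSS=4 GgMmSs=8 GgMmss=4 GgmmSS=2 GgmmSs=4 Ggmmss=2 ggMMSS=2 ggMMSs=4 ggMMss=2 ggMmSS=4 ggMmSs=8 ggMmss=4 ggmmSS=2 ggmmSs=4 ggmmss=2
ggMMSS hits 2/64; gcd=2; 2÷2/64÷2 = 1/32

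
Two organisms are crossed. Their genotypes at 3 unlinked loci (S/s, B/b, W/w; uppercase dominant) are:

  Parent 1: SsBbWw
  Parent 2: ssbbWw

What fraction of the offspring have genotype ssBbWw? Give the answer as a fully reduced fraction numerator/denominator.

P(ssBbWw) = 1/8

SsBbWw gametes: SBW×1, SBw×1, SbW×1, Sbw×1, sBW×1, sBw×1, sbW×1, sbw×1
ssbbWw gametes: sbW×4, sbw×4
SsBbWw×ssbbWw grid (8·8=64): SsBbWW=4 SsBbWw=8 SsBbww=4 SsbbWW=4 SsbbWw=8 Ssbbww=4 ssBbWW=4 ssBbWw=8 ssBbww=4 ssbbWW=4 ssbbWw=8 ssbbww=4
ssBbWw hits 8/64; gcd=8; 8÷8/64÷8 = 1/8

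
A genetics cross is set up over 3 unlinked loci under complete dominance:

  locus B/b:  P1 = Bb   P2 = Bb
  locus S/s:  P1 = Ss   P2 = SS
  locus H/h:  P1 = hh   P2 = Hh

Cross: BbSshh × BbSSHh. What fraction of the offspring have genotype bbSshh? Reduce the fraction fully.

P(bbSshh) = 1/16

BbSshh gametes: BSh×2, Bsh×2, bSh×2, bsh×2
BbSSHh gametes: BSH×2, BSh×2, bSH×2, bSh×2
BbSshh×BbSSHh grid (8·8=64): BBSSHh=4 BBSShh=4 BBSsHh=4 BBSshh=4 BbSSHh=8 BbSShh=8 BbSsHh=8 BbSshh=8 bbSSHh=4 bbSShh=4 bbSsHh=4 bbSshh=4
bbSshh hits 4/64; gcd=4; 4÷4/64÷4 = 1/16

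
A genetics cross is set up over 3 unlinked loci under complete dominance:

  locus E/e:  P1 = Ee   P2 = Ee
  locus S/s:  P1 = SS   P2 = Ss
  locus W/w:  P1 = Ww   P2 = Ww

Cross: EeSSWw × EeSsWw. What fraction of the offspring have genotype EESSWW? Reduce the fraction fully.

EeSSWw gametes: ESW×2, ESw×2, eSW×2, eSw×2
EeSsWw gametes: ESW×1, ESw×1, EsW×1, Esw×1, eSW×1, eSw×1, esW×1, esw×1
EeSSWw×EeSsWw grid (8·8=64): EESSWW=2 EESSWw=4 EESSww=2 EESsWW=2 EESsWw=4 EESsww=2 EeSSWW=4 EeSSWw=8 EeSSww=4 EeSsWW=4 EeSsWw=8 EeSsww=4 eeSSWW=2 eeSSWw=4 eeSSww=2 eeSsWW=2 eeSsWw=4 eeSsww=2
EESSWW hits 2/64; gcd=2; 2÷2/64÷2 = 1/32

P(EESSWW) = 1/32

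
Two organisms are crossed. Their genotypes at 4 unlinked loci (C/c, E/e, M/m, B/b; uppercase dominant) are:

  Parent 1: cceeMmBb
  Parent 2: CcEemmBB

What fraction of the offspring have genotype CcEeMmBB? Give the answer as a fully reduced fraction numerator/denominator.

P(CcEeMmBB) = 1/16

cceeMmBb gametes: ceMB×4, ceMb×4, cemB×4, cemb×4
CcEemmBB gametes: CEmB×4, CemB×4, cEmB×4, cemB×4
cceeMmBb×CcEemmBB grid (16·16=256): CcEeMmBB=16 CcEeMmBb=16 CcEemmBB=16 CcEemmBb=16 CceeMmBB=16 CceeMmBb=16 CceemmBB=16 CceemmBb=16 ccEeMmBB=16 ccEeMmBb=16 ccEemmBB=16 ccEemmBb=16 cceeMmBB=16 cceeMmBb=16 cceemmBB=16 cceemmBb=16
CcEeMmBB hits 16/256; gcd=16; 16÷16/256÷16 = 1/16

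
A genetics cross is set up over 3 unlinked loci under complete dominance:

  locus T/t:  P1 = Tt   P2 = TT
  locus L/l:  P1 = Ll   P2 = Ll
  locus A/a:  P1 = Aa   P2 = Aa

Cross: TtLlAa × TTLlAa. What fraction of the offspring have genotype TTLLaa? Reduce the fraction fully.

TtLlAa gametes: TLA×1, TLa×1, TlA×1, Tla×1, tLA×1, tLa×1, tlA×1, tla×1
TTLlAa gametes: TLA×2, TLa×2, TlA×2, Tla×2
TtLlAa×TTLlAa grid (8·8=64): TTLLAA=2 TTLLAa=4 TTLLaa=2 TTLlAA=4 TTLlAa=8 TTLlaa=4 TTllAA=2 TTllAa=4 TTllaa=2 TtLLAA=2 TtLLAa=4 TtLLaa=2 TtLlAA=4 TtLlAa=8 TtLlaa=4 TtllAA=2 TtllAa=4 Ttllaa=2
TTLLaa hits 2/64; gcd=2; 2÷2/64÷2 = 1/32

P(TTLLaa) = 1/32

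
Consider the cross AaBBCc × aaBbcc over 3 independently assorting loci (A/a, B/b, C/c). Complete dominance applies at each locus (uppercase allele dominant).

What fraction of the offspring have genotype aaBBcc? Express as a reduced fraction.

AaBBCc gametes: ABC×2, ABc×2, aBC×2, aBc×2
aaBbcc gametes: aBc×4, abc×4
AaBBCc×aaBbcc grid (8·8=64): AaBBCc=8 AaBBcc=8 AaBbCc=8 AaBbcc=8 aaBBCc=8 aaBBcc=8 aaBbCc=8 aaBbcc=8
aaBBcc hits 8/64; gcd=8; 8÷8/64÷8 = 1/8

P(aaBBcc) = 1/8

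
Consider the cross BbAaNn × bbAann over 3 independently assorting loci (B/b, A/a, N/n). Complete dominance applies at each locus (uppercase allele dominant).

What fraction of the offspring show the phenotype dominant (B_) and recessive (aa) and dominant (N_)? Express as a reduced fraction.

P(B_ aa N_) = 1/16

BbAaNn gametes: BAN×1, BAn×1, BaN×1, Ban×1, bAN×1, bAn×1, baN×1, ban×1
bbAann gametes: bAn×4, ban×4
BbAaNn×bbAann grid (8·8=64): BbAANn=4 BbAAnn=4 BbAaNn=8 BbAann=8 BbaaNn=4 Bbaann=4 bbAANn=4 bbAAnn=4 bbAaNn=8 bbAann=8 bbaaNn=4 bbaann=4
B_ aa N_ hits 4/64; gcd=4; 4÷4/64÷4 = 1/16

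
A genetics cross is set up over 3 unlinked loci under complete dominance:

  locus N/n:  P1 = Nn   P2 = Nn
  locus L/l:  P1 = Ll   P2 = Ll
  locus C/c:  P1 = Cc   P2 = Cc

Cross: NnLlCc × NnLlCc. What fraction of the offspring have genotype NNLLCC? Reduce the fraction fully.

P(NNLLCC) = 1/64

NnLlCc gametes: NLC×1, NLc×1, NlC×1, Nlc×1, nLC×1, nLc×1, nlC×1, nlc×1
NnLlCc gametes: NLC×1, NLc×1, NlC×1, Nlc×1, nLC×1, nLc×1, nlC×1, nlc×1
NnLlCc×NnLlCc grid (8·8=64): NNLLCC=1 NNLLCc=2 NNLLcc=1 NNLlCC=2 NNLlCc=4 NNLlcc=2 NNllCC=1 NNllCc=2 NNllcc=1 NnLLCC=2 NnLLCc=4 NnLLcc=2 NnLlCC=4 NnLlCc=8 NnLlcc=4 NnllCC=2 NnllCc=4 Nnllcc=2 nnLLCC=1 nnLLCc=2 nnLLcc=1 nnLlCC=2 nnLlCc=4 nnLlcc=2 nnllCC=1 nnllCc=2 nnllcc=1
NNLLCC hits 1/64; gcd=1; 1÷1/64÷1 = 1/64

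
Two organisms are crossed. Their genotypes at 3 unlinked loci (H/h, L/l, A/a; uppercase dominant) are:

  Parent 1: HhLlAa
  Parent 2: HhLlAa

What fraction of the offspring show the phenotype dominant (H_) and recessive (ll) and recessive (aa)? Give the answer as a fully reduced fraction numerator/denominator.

P(H_ ll aa) = 3/64

HhLlAa gametes: HLA×1, HLa×1, HlA×1, Hla×1, hLA×1, hLa×1, hlA×1, hla×1
HhLlAa gametes: HLA×1, HLa×1, HlA×1, Hla×1, hLA×1, hLa×1, hlA×1, hla×1
HhLlAa×HhLlAa grid (8·8=64): HHLLAA=1 HHLLAa=2 HHLLaa=1 HHLlAA=2 HHLlAa=4 HHLlaa=2 HHllAA=1 HHllAa=2 HHllaa=1 HhLLAA=2 HhLLAa=4 HhLLaa=2 HhLlAA=4 HhLlAa=8 HhLlaa=4 HhllAA=2 HhllAa=4 Hhllaa=2 hhLLAA=1 hhLLAa=2 hhLLaa=1 hhLlAA=2 hhLlAa=4 hhLlaa=2 hhllAA=1 hhllAa=2 hhllaa=1
H_ ll aa hits 3/64; gcd=1; 3÷1/64÷1 = 3/64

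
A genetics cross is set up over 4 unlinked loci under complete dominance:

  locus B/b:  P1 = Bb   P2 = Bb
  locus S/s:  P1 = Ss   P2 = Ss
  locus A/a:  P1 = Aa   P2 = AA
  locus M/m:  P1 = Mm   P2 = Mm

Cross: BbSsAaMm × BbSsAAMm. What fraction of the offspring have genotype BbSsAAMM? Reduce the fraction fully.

P(BbSsAAMM) = 1/32

BbSsAaMm gametes: BSAM×1, BSAm×1, BSaM×1, BSam×1, BsAM×1, BsAm×1, BsaM×1, Bsam×1, bSAM×1, bSAm×1, bSaM×1, bSam×1, bsAM×1, bsAm×1, bsaM×1, bsam×1
BbSsAAMm gametes: BSAM×2, BSAm×2, BsAM×2, BsAm×2, bSAM×2, bSAm×2, bsAM×2, bsAm×2
BbSsAaMm×BbSsAAMm grid (16·16=256): BBSSAAMM=2 BBSSAAMm=4 BBSSAAmm=2 BBSSAaMM=2 BBSSAaMm=4 BBSSAamm=2 BBSsAAMM=4 BBSsAAMm=8 BBSsAAmm=4 BBSsAaMM=4 BBSsAaMm=8 BBSsAamm=4 BBssAAMM=2 BBssAAMm=4 BBssAAmm=2 BBssAaMM=2 BBssAaMm=4 BBssAamm=2 BbSSAAMM=4 BbSSAAMm=8 BbSSAAmm=4 BbSSAaMM=4 BbSSAaMm=8 BbSSAamm=4 BbSsAAMM=8 BbSsAAMm=16 BbSsAAmm=8 BbSsAaMM=8 BbSsAaMm=16 BbSsAamm=8 BbssAAMM=4 BbssAAMm=8 BbssAAmm=4 BbssAaMM=4 BbssAaMm=8 BbssAamm=4 bbSSAAMM=2 bbSSAAMm=4 bbSSAAmm=2 bbSSAaMM=2 bbSSAaMm=4 bbSSAamm=2 bbSsAAMM=4 bbSsAAMm=8 bbSsAAmm=4 bbSsAaMM=4 bbSsAaMm=8 bbSsAamm=4 bbssAAMM=2 bbssAAMm=4 bbssAAmm=2 bbssAaMM=2 bbssAaMm=4 bbssAamm=2
BbSsAAMM hits 8/256; gcd=8; 8÷8/256÷8 = 1/32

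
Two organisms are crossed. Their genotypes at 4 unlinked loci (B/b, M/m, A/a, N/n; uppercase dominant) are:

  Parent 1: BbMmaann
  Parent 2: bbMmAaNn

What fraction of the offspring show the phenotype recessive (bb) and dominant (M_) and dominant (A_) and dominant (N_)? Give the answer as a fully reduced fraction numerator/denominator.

BbMmaann gametes: BMan×4, Bman×4, bMan×4, bman×4
bbMmAaNn gametes: bMAN×2, bMAn×2, bMaN×2, bMan×2, bmAN×2, bmAn×2, bmaN×2, bman×2
BbMmaann×bbMmAaNn grid (16·16=256): BbMMAaNn=8 BbMMAann=8 BbMMaaNn=8 BbMMaann=8 BbMmAaNn=16 BbMmAann=16 BbMmaaNn=16 BbMmaann=16 BbmmAaNn=8 BbmmAann=8 BbmmaaNn=8 Bbmmaann=8 bbMMAaNn=8 bbMMAann=8 bbMMaaNn=8 bbMMaann=8 bbMmAaNn=16 bbMmAann=16 bbMmaaNn=16 bbMmaann=16 bbmmAaNn=8 bbmmAann=8 bbmmaaNn=8 bbmmaann=8
bb M_ A_ N_ hits 24/256; gcd=8; 24÷8/256÷8 = 3/32

P(bb M_ A_ N_) = 3/32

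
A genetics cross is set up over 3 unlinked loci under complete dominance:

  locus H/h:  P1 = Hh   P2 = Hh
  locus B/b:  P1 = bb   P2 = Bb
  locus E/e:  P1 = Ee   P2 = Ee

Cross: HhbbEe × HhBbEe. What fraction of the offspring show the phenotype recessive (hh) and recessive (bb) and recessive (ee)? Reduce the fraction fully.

HhbbEe gametes: HbE×2, Hbe×2, hbE×2, hbe×2
HhBbEe gametes: HBE×1, HBe×1, HbE×1, Hbe×1, hBE×1, hBe×1, hbE×1, hbe×1
HhbbEe×HhBbEe grid (8·8=64): HHBbEE=2 HHBbEe=4 HHBbee=2 HHbbEE=2 HHbbEe=4 HHbbee=2 HhBbEE=4 HhBbEe=8 HhBbee=4 HhbbEE=4 HhbbEe=8 Hhbbee=4 hhBbEE=2 hhBbEe=4 hhBbee=2 hhbbEE=2 hhbbEe=4 hhbbee=2
hh bb ee hits 2/64; gcd=2; 2÷2/64÷2 = 1/32

P(hh bb ee) = 1/32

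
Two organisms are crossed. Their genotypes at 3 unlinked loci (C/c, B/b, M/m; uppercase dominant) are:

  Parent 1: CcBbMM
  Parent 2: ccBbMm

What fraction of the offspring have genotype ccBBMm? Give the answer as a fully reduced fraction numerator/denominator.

CcBbMM gametes: CBM×2, CbM×2, cBM×2, cbM×2
ccBbMm gametes: cBM×2, cBm×2, cbM×2, cbm×2
CcBbMM×ccBbMm grid (8·8=64): CcBBMM=4 CcBBMm=4 CcBbMM=8 CcBbMm=8 CcbbMM=4 CcbbMm=4 ccBBMM=4 ccBBMm=4 ccBbMM=8 ccBbMm=8 ccbbMM=4 ccbbMm=4
ccBBMm hits 4/64; gcd=4; 4÷4/64÷4 = 1/16

P(ccBBMm) = 1/16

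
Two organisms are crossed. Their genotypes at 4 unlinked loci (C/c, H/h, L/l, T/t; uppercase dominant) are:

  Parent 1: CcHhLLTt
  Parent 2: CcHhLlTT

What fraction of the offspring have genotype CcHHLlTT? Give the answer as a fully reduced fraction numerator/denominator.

P(CcHHLlTT) = 1/32

CcHhLLTt gametes: CHLT×2, CHLt×2, ChLT×2, ChLt×2, cHLT×2, cHLt×2, chLT×2, chLt×2
CcHhLlTT gametes: CHLT×2, CHlT×2, ChLT×2, ChlT×2, cHLT×2, cHlT×2, chLT×2, chlT×2
CcHhLLTt×CcHhLlTT grid (16·16=256): CCHHLLTT=4 CCHHLLTt=4 CCHHLlTT=4 CCHHLlTt=4 CCHhLLTT=8 CCHhLLTt=8 CCHhLlTT=8 CCHhLlTt=8 CChhLLTT=4 CChhLLTt=4 CChhLlTT=4 CChhLlTt=4 CcHHLLTT=8 CcHHLLTt=8 CcHHLlTT=8 CcHHLlTt=8 CcHhLLTT=16 CcHhLLTt=16 CcHhLlTT=16 CcHhLlTt=16 CchhLLTT=8 CchhLLTt=8 CchhLlTT=8 CchhLlTt=8 ccHHLLTT=4 ccHHLLTt=4 ccHHLlTT=4 ccHHLlTt=4 ccHhLLTT=8 ccHhLLTt=8 ccHhLlTT=8 ccHhLlTt=8 cchhLLTT=4 cchhLLTt=4 cchhLlTT=4 cchhLlTt=4
CcHHLlTT hits 8/256; gcd=8; 8÷8/256÷8 = 1/32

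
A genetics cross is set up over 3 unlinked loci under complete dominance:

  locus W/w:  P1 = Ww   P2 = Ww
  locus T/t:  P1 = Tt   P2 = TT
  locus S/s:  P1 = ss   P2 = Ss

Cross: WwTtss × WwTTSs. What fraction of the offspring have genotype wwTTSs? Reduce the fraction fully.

P(wwTTSs) = 1/16

WwTtss gametes: WTs×2, Wts×2, wTs×2, wts×2
WwTTSs gametes: WTS×2, WTs×2, wTS×2, wTs×2
WwTtss×WwTTSs grid (8·8=64): WWTTSs=4 WWTTss=4 WWTtSs=4 WWTtss=4 WwTTSs=8 WwTTss=8 WwTtSs=8 WwTtss=8 wwTTSs=4 wwTTss=4 wwTtSs=4 wwTtss=4
wwTTSs hits 4/64; gcd=4; 4÷4/64÷4 = 1/16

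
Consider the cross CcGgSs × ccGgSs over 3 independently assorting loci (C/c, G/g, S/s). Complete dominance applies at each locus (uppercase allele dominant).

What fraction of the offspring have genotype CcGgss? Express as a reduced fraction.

P(CcGgss) = 1/16

CcGgSs gametes: CGS×1, CGs×1, CgS×1, Cgs×1, cGS×1, cGs×1, cgS×1, cgs×1
ccGgSs gametes: cGS×2, cGs×2, cgS×2, cgs×2
CcGgSs×ccGgSs grid (8·8=64): CcGGSS=2 CcGGSs=4 CcGGss=2 CcGgSS=4 CcGgSs=8 CcGgss=4 CcggSS=2 CcggSs=4 Ccggss=2 ccGGSS=2 ccGGSs=4 ccGGss=2 ccGgSS=4 ccGgSs=8 ccGgss=4 ccggSS=2 ccggSs=4 ccggss=2
CcGgss hits 4/64; gcd=4; 4÷4/64÷4 = 1/16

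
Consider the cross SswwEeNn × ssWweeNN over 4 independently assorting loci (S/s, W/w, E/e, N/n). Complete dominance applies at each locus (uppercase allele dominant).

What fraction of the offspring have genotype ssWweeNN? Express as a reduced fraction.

P(ssWweeNN) = 1/16

SswwEeNn gametes: SwEN×2, SwEn×2, SweN×2, Swen×2, swEN×2, swEn×2, sweN×2, swen×2
ssWweeNN gametes: sWeN×8, sweN×8
SswwEeNn×ssWweeNN grid (16·16=256): SsWwEeNN=16 SsWwEeNn=16 SsWweeNN=16 SsWweeNn=16 SswwEeNN=16 SswwEeNn=16 SswweeNN=16 SswweeNn=16 ssWwEeNN=16 ssWwEeNn=16 ssWweeNN=16 ssWweeNn=16 sswwEeNN=16 sswwEeNn=16 sswweeNN=16 sswweeNn=16
ssWweeNN hits 16/256; gcd=16; 16÷16/256÷16 = 1/16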